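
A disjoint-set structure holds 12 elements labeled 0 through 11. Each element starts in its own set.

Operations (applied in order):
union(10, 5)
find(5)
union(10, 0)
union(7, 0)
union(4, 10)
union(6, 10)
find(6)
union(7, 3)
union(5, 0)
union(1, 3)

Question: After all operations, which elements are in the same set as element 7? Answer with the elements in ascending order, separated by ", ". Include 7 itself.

Step 1: union(10, 5) -> merged; set of 10 now {5, 10}
Step 2: find(5) -> no change; set of 5 is {5, 10}
Step 3: union(10, 0) -> merged; set of 10 now {0, 5, 10}
Step 4: union(7, 0) -> merged; set of 7 now {0, 5, 7, 10}
Step 5: union(4, 10) -> merged; set of 4 now {0, 4, 5, 7, 10}
Step 6: union(6, 10) -> merged; set of 6 now {0, 4, 5, 6, 7, 10}
Step 7: find(6) -> no change; set of 6 is {0, 4, 5, 6, 7, 10}
Step 8: union(7, 3) -> merged; set of 7 now {0, 3, 4, 5, 6, 7, 10}
Step 9: union(5, 0) -> already same set; set of 5 now {0, 3, 4, 5, 6, 7, 10}
Step 10: union(1, 3) -> merged; set of 1 now {0, 1, 3, 4, 5, 6, 7, 10}
Component of 7: {0, 1, 3, 4, 5, 6, 7, 10}

Answer: 0, 1, 3, 4, 5, 6, 7, 10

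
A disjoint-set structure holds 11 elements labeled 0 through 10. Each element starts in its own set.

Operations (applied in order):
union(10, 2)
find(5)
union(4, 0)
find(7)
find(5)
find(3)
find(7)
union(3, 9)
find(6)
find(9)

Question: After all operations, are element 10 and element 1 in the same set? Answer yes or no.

Answer: no

Derivation:
Step 1: union(10, 2) -> merged; set of 10 now {2, 10}
Step 2: find(5) -> no change; set of 5 is {5}
Step 3: union(4, 0) -> merged; set of 4 now {0, 4}
Step 4: find(7) -> no change; set of 7 is {7}
Step 5: find(5) -> no change; set of 5 is {5}
Step 6: find(3) -> no change; set of 3 is {3}
Step 7: find(7) -> no change; set of 7 is {7}
Step 8: union(3, 9) -> merged; set of 3 now {3, 9}
Step 9: find(6) -> no change; set of 6 is {6}
Step 10: find(9) -> no change; set of 9 is {3, 9}
Set of 10: {2, 10}; 1 is not a member.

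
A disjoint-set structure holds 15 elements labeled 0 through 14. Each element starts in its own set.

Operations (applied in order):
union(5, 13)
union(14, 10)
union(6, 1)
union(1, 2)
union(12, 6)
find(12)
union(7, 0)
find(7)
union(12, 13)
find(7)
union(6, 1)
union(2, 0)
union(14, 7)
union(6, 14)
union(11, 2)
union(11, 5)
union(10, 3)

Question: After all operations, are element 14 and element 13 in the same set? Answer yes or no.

Answer: yes

Derivation:
Step 1: union(5, 13) -> merged; set of 5 now {5, 13}
Step 2: union(14, 10) -> merged; set of 14 now {10, 14}
Step 3: union(6, 1) -> merged; set of 6 now {1, 6}
Step 4: union(1, 2) -> merged; set of 1 now {1, 2, 6}
Step 5: union(12, 6) -> merged; set of 12 now {1, 2, 6, 12}
Step 6: find(12) -> no change; set of 12 is {1, 2, 6, 12}
Step 7: union(7, 0) -> merged; set of 7 now {0, 7}
Step 8: find(7) -> no change; set of 7 is {0, 7}
Step 9: union(12, 13) -> merged; set of 12 now {1, 2, 5, 6, 12, 13}
Step 10: find(7) -> no change; set of 7 is {0, 7}
Step 11: union(6, 1) -> already same set; set of 6 now {1, 2, 5, 6, 12, 13}
Step 12: union(2, 0) -> merged; set of 2 now {0, 1, 2, 5, 6, 7, 12, 13}
Step 13: union(14, 7) -> merged; set of 14 now {0, 1, 2, 5, 6, 7, 10, 12, 13, 14}
Step 14: union(6, 14) -> already same set; set of 6 now {0, 1, 2, 5, 6, 7, 10, 12, 13, 14}
Step 15: union(11, 2) -> merged; set of 11 now {0, 1, 2, 5, 6, 7, 10, 11, 12, 13, 14}
Step 16: union(11, 5) -> already same set; set of 11 now {0, 1, 2, 5, 6, 7, 10, 11, 12, 13, 14}
Step 17: union(10, 3) -> merged; set of 10 now {0, 1, 2, 3, 5, 6, 7, 10, 11, 12, 13, 14}
Set of 14: {0, 1, 2, 3, 5, 6, 7, 10, 11, 12, 13, 14}; 13 is a member.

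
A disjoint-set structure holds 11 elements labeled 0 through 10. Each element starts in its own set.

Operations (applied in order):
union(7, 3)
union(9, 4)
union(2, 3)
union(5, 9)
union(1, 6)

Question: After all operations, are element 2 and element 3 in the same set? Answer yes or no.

Answer: yes

Derivation:
Step 1: union(7, 3) -> merged; set of 7 now {3, 7}
Step 2: union(9, 4) -> merged; set of 9 now {4, 9}
Step 3: union(2, 3) -> merged; set of 2 now {2, 3, 7}
Step 4: union(5, 9) -> merged; set of 5 now {4, 5, 9}
Step 5: union(1, 6) -> merged; set of 1 now {1, 6}
Set of 2: {2, 3, 7}; 3 is a member.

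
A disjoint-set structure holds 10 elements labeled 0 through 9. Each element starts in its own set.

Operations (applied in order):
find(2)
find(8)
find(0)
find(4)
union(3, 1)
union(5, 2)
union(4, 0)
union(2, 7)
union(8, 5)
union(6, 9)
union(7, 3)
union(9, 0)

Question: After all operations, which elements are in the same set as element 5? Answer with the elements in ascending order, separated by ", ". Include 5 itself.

Answer: 1, 2, 3, 5, 7, 8

Derivation:
Step 1: find(2) -> no change; set of 2 is {2}
Step 2: find(8) -> no change; set of 8 is {8}
Step 3: find(0) -> no change; set of 0 is {0}
Step 4: find(4) -> no change; set of 4 is {4}
Step 5: union(3, 1) -> merged; set of 3 now {1, 3}
Step 6: union(5, 2) -> merged; set of 5 now {2, 5}
Step 7: union(4, 0) -> merged; set of 4 now {0, 4}
Step 8: union(2, 7) -> merged; set of 2 now {2, 5, 7}
Step 9: union(8, 5) -> merged; set of 8 now {2, 5, 7, 8}
Step 10: union(6, 9) -> merged; set of 6 now {6, 9}
Step 11: union(7, 3) -> merged; set of 7 now {1, 2, 3, 5, 7, 8}
Step 12: union(9, 0) -> merged; set of 9 now {0, 4, 6, 9}
Component of 5: {1, 2, 3, 5, 7, 8}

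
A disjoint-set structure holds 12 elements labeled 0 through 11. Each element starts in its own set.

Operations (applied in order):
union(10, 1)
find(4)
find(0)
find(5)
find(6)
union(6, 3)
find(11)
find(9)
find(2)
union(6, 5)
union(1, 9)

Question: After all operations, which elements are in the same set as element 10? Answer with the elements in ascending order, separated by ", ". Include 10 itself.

Answer: 1, 9, 10

Derivation:
Step 1: union(10, 1) -> merged; set of 10 now {1, 10}
Step 2: find(4) -> no change; set of 4 is {4}
Step 3: find(0) -> no change; set of 0 is {0}
Step 4: find(5) -> no change; set of 5 is {5}
Step 5: find(6) -> no change; set of 6 is {6}
Step 6: union(6, 3) -> merged; set of 6 now {3, 6}
Step 7: find(11) -> no change; set of 11 is {11}
Step 8: find(9) -> no change; set of 9 is {9}
Step 9: find(2) -> no change; set of 2 is {2}
Step 10: union(6, 5) -> merged; set of 6 now {3, 5, 6}
Step 11: union(1, 9) -> merged; set of 1 now {1, 9, 10}
Component of 10: {1, 9, 10}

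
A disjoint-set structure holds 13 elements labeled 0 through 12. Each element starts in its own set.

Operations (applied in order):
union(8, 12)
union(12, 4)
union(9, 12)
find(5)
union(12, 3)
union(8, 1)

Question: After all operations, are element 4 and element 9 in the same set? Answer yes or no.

Step 1: union(8, 12) -> merged; set of 8 now {8, 12}
Step 2: union(12, 4) -> merged; set of 12 now {4, 8, 12}
Step 3: union(9, 12) -> merged; set of 9 now {4, 8, 9, 12}
Step 4: find(5) -> no change; set of 5 is {5}
Step 5: union(12, 3) -> merged; set of 12 now {3, 4, 8, 9, 12}
Step 6: union(8, 1) -> merged; set of 8 now {1, 3, 4, 8, 9, 12}
Set of 4: {1, 3, 4, 8, 9, 12}; 9 is a member.

Answer: yes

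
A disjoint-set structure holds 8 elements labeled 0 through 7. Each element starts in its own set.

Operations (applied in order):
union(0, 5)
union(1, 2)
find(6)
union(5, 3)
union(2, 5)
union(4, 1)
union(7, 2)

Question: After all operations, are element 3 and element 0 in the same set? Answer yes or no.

Answer: yes

Derivation:
Step 1: union(0, 5) -> merged; set of 0 now {0, 5}
Step 2: union(1, 2) -> merged; set of 1 now {1, 2}
Step 3: find(6) -> no change; set of 6 is {6}
Step 4: union(5, 3) -> merged; set of 5 now {0, 3, 5}
Step 5: union(2, 5) -> merged; set of 2 now {0, 1, 2, 3, 5}
Step 6: union(4, 1) -> merged; set of 4 now {0, 1, 2, 3, 4, 5}
Step 7: union(7, 2) -> merged; set of 7 now {0, 1, 2, 3, 4, 5, 7}
Set of 3: {0, 1, 2, 3, 4, 5, 7}; 0 is a member.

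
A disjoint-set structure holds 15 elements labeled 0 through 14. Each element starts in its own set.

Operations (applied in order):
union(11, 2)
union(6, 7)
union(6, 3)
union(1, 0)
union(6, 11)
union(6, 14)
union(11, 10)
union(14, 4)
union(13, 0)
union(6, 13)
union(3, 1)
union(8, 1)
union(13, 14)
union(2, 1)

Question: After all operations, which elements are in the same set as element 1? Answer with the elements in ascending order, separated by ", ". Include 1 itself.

Step 1: union(11, 2) -> merged; set of 11 now {2, 11}
Step 2: union(6, 7) -> merged; set of 6 now {6, 7}
Step 3: union(6, 3) -> merged; set of 6 now {3, 6, 7}
Step 4: union(1, 0) -> merged; set of 1 now {0, 1}
Step 5: union(6, 11) -> merged; set of 6 now {2, 3, 6, 7, 11}
Step 6: union(6, 14) -> merged; set of 6 now {2, 3, 6, 7, 11, 14}
Step 7: union(11, 10) -> merged; set of 11 now {2, 3, 6, 7, 10, 11, 14}
Step 8: union(14, 4) -> merged; set of 14 now {2, 3, 4, 6, 7, 10, 11, 14}
Step 9: union(13, 0) -> merged; set of 13 now {0, 1, 13}
Step 10: union(6, 13) -> merged; set of 6 now {0, 1, 2, 3, 4, 6, 7, 10, 11, 13, 14}
Step 11: union(3, 1) -> already same set; set of 3 now {0, 1, 2, 3, 4, 6, 7, 10, 11, 13, 14}
Step 12: union(8, 1) -> merged; set of 8 now {0, 1, 2, 3, 4, 6, 7, 8, 10, 11, 13, 14}
Step 13: union(13, 14) -> already same set; set of 13 now {0, 1, 2, 3, 4, 6, 7, 8, 10, 11, 13, 14}
Step 14: union(2, 1) -> already same set; set of 2 now {0, 1, 2, 3, 4, 6, 7, 8, 10, 11, 13, 14}
Component of 1: {0, 1, 2, 3, 4, 6, 7, 8, 10, 11, 13, 14}

Answer: 0, 1, 2, 3, 4, 6, 7, 8, 10, 11, 13, 14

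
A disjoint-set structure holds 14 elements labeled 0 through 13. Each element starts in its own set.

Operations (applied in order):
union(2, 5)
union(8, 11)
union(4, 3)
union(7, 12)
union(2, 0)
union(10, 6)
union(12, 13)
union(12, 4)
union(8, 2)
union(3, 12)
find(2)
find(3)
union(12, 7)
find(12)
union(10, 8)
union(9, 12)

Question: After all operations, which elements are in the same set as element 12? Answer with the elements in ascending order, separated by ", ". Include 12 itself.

Answer: 3, 4, 7, 9, 12, 13

Derivation:
Step 1: union(2, 5) -> merged; set of 2 now {2, 5}
Step 2: union(8, 11) -> merged; set of 8 now {8, 11}
Step 3: union(4, 3) -> merged; set of 4 now {3, 4}
Step 4: union(7, 12) -> merged; set of 7 now {7, 12}
Step 5: union(2, 0) -> merged; set of 2 now {0, 2, 5}
Step 6: union(10, 6) -> merged; set of 10 now {6, 10}
Step 7: union(12, 13) -> merged; set of 12 now {7, 12, 13}
Step 8: union(12, 4) -> merged; set of 12 now {3, 4, 7, 12, 13}
Step 9: union(8, 2) -> merged; set of 8 now {0, 2, 5, 8, 11}
Step 10: union(3, 12) -> already same set; set of 3 now {3, 4, 7, 12, 13}
Step 11: find(2) -> no change; set of 2 is {0, 2, 5, 8, 11}
Step 12: find(3) -> no change; set of 3 is {3, 4, 7, 12, 13}
Step 13: union(12, 7) -> already same set; set of 12 now {3, 4, 7, 12, 13}
Step 14: find(12) -> no change; set of 12 is {3, 4, 7, 12, 13}
Step 15: union(10, 8) -> merged; set of 10 now {0, 2, 5, 6, 8, 10, 11}
Step 16: union(9, 12) -> merged; set of 9 now {3, 4, 7, 9, 12, 13}
Component of 12: {3, 4, 7, 9, 12, 13}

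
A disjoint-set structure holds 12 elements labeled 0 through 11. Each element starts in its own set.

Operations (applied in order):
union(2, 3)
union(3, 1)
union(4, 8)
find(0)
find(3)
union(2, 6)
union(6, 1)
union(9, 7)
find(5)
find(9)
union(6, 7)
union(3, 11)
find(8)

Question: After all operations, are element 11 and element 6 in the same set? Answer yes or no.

Step 1: union(2, 3) -> merged; set of 2 now {2, 3}
Step 2: union(3, 1) -> merged; set of 3 now {1, 2, 3}
Step 3: union(4, 8) -> merged; set of 4 now {4, 8}
Step 4: find(0) -> no change; set of 0 is {0}
Step 5: find(3) -> no change; set of 3 is {1, 2, 3}
Step 6: union(2, 6) -> merged; set of 2 now {1, 2, 3, 6}
Step 7: union(6, 1) -> already same set; set of 6 now {1, 2, 3, 6}
Step 8: union(9, 7) -> merged; set of 9 now {7, 9}
Step 9: find(5) -> no change; set of 5 is {5}
Step 10: find(9) -> no change; set of 9 is {7, 9}
Step 11: union(6, 7) -> merged; set of 6 now {1, 2, 3, 6, 7, 9}
Step 12: union(3, 11) -> merged; set of 3 now {1, 2, 3, 6, 7, 9, 11}
Step 13: find(8) -> no change; set of 8 is {4, 8}
Set of 11: {1, 2, 3, 6, 7, 9, 11}; 6 is a member.

Answer: yes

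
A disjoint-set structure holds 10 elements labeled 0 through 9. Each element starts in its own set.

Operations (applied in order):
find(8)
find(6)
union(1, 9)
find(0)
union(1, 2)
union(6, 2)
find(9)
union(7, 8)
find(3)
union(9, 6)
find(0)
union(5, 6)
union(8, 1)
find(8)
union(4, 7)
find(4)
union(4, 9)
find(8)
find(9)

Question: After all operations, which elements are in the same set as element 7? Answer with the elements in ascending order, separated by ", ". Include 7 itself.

Step 1: find(8) -> no change; set of 8 is {8}
Step 2: find(6) -> no change; set of 6 is {6}
Step 3: union(1, 9) -> merged; set of 1 now {1, 9}
Step 4: find(0) -> no change; set of 0 is {0}
Step 5: union(1, 2) -> merged; set of 1 now {1, 2, 9}
Step 6: union(6, 2) -> merged; set of 6 now {1, 2, 6, 9}
Step 7: find(9) -> no change; set of 9 is {1, 2, 6, 9}
Step 8: union(7, 8) -> merged; set of 7 now {7, 8}
Step 9: find(3) -> no change; set of 3 is {3}
Step 10: union(9, 6) -> already same set; set of 9 now {1, 2, 6, 9}
Step 11: find(0) -> no change; set of 0 is {0}
Step 12: union(5, 6) -> merged; set of 5 now {1, 2, 5, 6, 9}
Step 13: union(8, 1) -> merged; set of 8 now {1, 2, 5, 6, 7, 8, 9}
Step 14: find(8) -> no change; set of 8 is {1, 2, 5, 6, 7, 8, 9}
Step 15: union(4, 7) -> merged; set of 4 now {1, 2, 4, 5, 6, 7, 8, 9}
Step 16: find(4) -> no change; set of 4 is {1, 2, 4, 5, 6, 7, 8, 9}
Step 17: union(4, 9) -> already same set; set of 4 now {1, 2, 4, 5, 6, 7, 8, 9}
Step 18: find(8) -> no change; set of 8 is {1, 2, 4, 5, 6, 7, 8, 9}
Step 19: find(9) -> no change; set of 9 is {1, 2, 4, 5, 6, 7, 8, 9}
Component of 7: {1, 2, 4, 5, 6, 7, 8, 9}

Answer: 1, 2, 4, 5, 6, 7, 8, 9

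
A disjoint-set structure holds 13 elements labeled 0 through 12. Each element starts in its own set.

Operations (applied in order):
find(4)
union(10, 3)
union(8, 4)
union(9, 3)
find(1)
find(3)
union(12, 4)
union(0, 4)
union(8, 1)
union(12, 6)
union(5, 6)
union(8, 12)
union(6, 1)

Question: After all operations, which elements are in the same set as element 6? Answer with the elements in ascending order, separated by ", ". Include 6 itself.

Step 1: find(4) -> no change; set of 4 is {4}
Step 2: union(10, 3) -> merged; set of 10 now {3, 10}
Step 3: union(8, 4) -> merged; set of 8 now {4, 8}
Step 4: union(9, 3) -> merged; set of 9 now {3, 9, 10}
Step 5: find(1) -> no change; set of 1 is {1}
Step 6: find(3) -> no change; set of 3 is {3, 9, 10}
Step 7: union(12, 4) -> merged; set of 12 now {4, 8, 12}
Step 8: union(0, 4) -> merged; set of 0 now {0, 4, 8, 12}
Step 9: union(8, 1) -> merged; set of 8 now {0, 1, 4, 8, 12}
Step 10: union(12, 6) -> merged; set of 12 now {0, 1, 4, 6, 8, 12}
Step 11: union(5, 6) -> merged; set of 5 now {0, 1, 4, 5, 6, 8, 12}
Step 12: union(8, 12) -> already same set; set of 8 now {0, 1, 4, 5, 6, 8, 12}
Step 13: union(6, 1) -> already same set; set of 6 now {0, 1, 4, 5, 6, 8, 12}
Component of 6: {0, 1, 4, 5, 6, 8, 12}

Answer: 0, 1, 4, 5, 6, 8, 12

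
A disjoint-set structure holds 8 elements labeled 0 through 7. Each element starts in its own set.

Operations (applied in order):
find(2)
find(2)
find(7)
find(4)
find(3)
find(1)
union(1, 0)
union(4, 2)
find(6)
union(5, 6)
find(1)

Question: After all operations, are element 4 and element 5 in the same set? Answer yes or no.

Step 1: find(2) -> no change; set of 2 is {2}
Step 2: find(2) -> no change; set of 2 is {2}
Step 3: find(7) -> no change; set of 7 is {7}
Step 4: find(4) -> no change; set of 4 is {4}
Step 5: find(3) -> no change; set of 3 is {3}
Step 6: find(1) -> no change; set of 1 is {1}
Step 7: union(1, 0) -> merged; set of 1 now {0, 1}
Step 8: union(4, 2) -> merged; set of 4 now {2, 4}
Step 9: find(6) -> no change; set of 6 is {6}
Step 10: union(5, 6) -> merged; set of 5 now {5, 6}
Step 11: find(1) -> no change; set of 1 is {0, 1}
Set of 4: {2, 4}; 5 is not a member.

Answer: no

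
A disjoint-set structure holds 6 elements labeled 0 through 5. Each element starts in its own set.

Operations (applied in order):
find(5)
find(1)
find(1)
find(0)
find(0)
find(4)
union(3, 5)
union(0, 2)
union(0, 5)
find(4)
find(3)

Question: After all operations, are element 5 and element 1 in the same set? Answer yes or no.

Answer: no

Derivation:
Step 1: find(5) -> no change; set of 5 is {5}
Step 2: find(1) -> no change; set of 1 is {1}
Step 3: find(1) -> no change; set of 1 is {1}
Step 4: find(0) -> no change; set of 0 is {0}
Step 5: find(0) -> no change; set of 0 is {0}
Step 6: find(4) -> no change; set of 4 is {4}
Step 7: union(3, 5) -> merged; set of 3 now {3, 5}
Step 8: union(0, 2) -> merged; set of 0 now {0, 2}
Step 9: union(0, 5) -> merged; set of 0 now {0, 2, 3, 5}
Step 10: find(4) -> no change; set of 4 is {4}
Step 11: find(3) -> no change; set of 3 is {0, 2, 3, 5}
Set of 5: {0, 2, 3, 5}; 1 is not a member.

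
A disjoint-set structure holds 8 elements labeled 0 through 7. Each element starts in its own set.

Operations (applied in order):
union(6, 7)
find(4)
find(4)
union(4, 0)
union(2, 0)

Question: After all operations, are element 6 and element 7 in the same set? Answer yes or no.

Answer: yes

Derivation:
Step 1: union(6, 7) -> merged; set of 6 now {6, 7}
Step 2: find(4) -> no change; set of 4 is {4}
Step 3: find(4) -> no change; set of 4 is {4}
Step 4: union(4, 0) -> merged; set of 4 now {0, 4}
Step 5: union(2, 0) -> merged; set of 2 now {0, 2, 4}
Set of 6: {6, 7}; 7 is a member.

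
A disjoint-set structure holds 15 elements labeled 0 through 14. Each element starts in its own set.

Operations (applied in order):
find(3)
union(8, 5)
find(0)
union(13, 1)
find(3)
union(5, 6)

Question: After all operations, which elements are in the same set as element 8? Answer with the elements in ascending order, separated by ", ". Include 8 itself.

Answer: 5, 6, 8

Derivation:
Step 1: find(3) -> no change; set of 3 is {3}
Step 2: union(8, 5) -> merged; set of 8 now {5, 8}
Step 3: find(0) -> no change; set of 0 is {0}
Step 4: union(13, 1) -> merged; set of 13 now {1, 13}
Step 5: find(3) -> no change; set of 3 is {3}
Step 6: union(5, 6) -> merged; set of 5 now {5, 6, 8}
Component of 8: {5, 6, 8}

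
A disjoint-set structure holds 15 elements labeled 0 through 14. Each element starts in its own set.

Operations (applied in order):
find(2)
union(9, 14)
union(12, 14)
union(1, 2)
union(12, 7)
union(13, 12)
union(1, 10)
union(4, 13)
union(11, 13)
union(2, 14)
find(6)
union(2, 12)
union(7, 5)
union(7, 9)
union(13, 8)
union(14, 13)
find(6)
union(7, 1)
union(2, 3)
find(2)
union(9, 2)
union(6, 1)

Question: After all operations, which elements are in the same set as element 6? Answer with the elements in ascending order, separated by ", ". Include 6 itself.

Step 1: find(2) -> no change; set of 2 is {2}
Step 2: union(9, 14) -> merged; set of 9 now {9, 14}
Step 3: union(12, 14) -> merged; set of 12 now {9, 12, 14}
Step 4: union(1, 2) -> merged; set of 1 now {1, 2}
Step 5: union(12, 7) -> merged; set of 12 now {7, 9, 12, 14}
Step 6: union(13, 12) -> merged; set of 13 now {7, 9, 12, 13, 14}
Step 7: union(1, 10) -> merged; set of 1 now {1, 2, 10}
Step 8: union(4, 13) -> merged; set of 4 now {4, 7, 9, 12, 13, 14}
Step 9: union(11, 13) -> merged; set of 11 now {4, 7, 9, 11, 12, 13, 14}
Step 10: union(2, 14) -> merged; set of 2 now {1, 2, 4, 7, 9, 10, 11, 12, 13, 14}
Step 11: find(6) -> no change; set of 6 is {6}
Step 12: union(2, 12) -> already same set; set of 2 now {1, 2, 4, 7, 9, 10, 11, 12, 13, 14}
Step 13: union(7, 5) -> merged; set of 7 now {1, 2, 4, 5, 7, 9, 10, 11, 12, 13, 14}
Step 14: union(7, 9) -> already same set; set of 7 now {1, 2, 4, 5, 7, 9, 10, 11, 12, 13, 14}
Step 15: union(13, 8) -> merged; set of 13 now {1, 2, 4, 5, 7, 8, 9, 10, 11, 12, 13, 14}
Step 16: union(14, 13) -> already same set; set of 14 now {1, 2, 4, 5, 7, 8, 9, 10, 11, 12, 13, 14}
Step 17: find(6) -> no change; set of 6 is {6}
Step 18: union(7, 1) -> already same set; set of 7 now {1, 2, 4, 5, 7, 8, 9, 10, 11, 12, 13, 14}
Step 19: union(2, 3) -> merged; set of 2 now {1, 2, 3, 4, 5, 7, 8, 9, 10, 11, 12, 13, 14}
Step 20: find(2) -> no change; set of 2 is {1, 2, 3, 4, 5, 7, 8, 9, 10, 11, 12, 13, 14}
Step 21: union(9, 2) -> already same set; set of 9 now {1, 2, 3, 4, 5, 7, 8, 9, 10, 11, 12, 13, 14}
Step 22: union(6, 1) -> merged; set of 6 now {1, 2, 3, 4, 5, 6, 7, 8, 9, 10, 11, 12, 13, 14}
Component of 6: {1, 2, 3, 4, 5, 6, 7, 8, 9, 10, 11, 12, 13, 14}

Answer: 1, 2, 3, 4, 5, 6, 7, 8, 9, 10, 11, 12, 13, 14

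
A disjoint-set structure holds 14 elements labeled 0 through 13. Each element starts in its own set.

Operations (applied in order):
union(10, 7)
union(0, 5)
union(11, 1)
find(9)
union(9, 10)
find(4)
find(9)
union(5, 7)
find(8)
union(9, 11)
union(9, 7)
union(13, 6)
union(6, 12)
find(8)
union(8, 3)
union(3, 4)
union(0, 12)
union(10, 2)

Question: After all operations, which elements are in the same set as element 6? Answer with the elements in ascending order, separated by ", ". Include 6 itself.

Answer: 0, 1, 2, 5, 6, 7, 9, 10, 11, 12, 13

Derivation:
Step 1: union(10, 7) -> merged; set of 10 now {7, 10}
Step 2: union(0, 5) -> merged; set of 0 now {0, 5}
Step 3: union(11, 1) -> merged; set of 11 now {1, 11}
Step 4: find(9) -> no change; set of 9 is {9}
Step 5: union(9, 10) -> merged; set of 9 now {7, 9, 10}
Step 6: find(4) -> no change; set of 4 is {4}
Step 7: find(9) -> no change; set of 9 is {7, 9, 10}
Step 8: union(5, 7) -> merged; set of 5 now {0, 5, 7, 9, 10}
Step 9: find(8) -> no change; set of 8 is {8}
Step 10: union(9, 11) -> merged; set of 9 now {0, 1, 5, 7, 9, 10, 11}
Step 11: union(9, 7) -> already same set; set of 9 now {0, 1, 5, 7, 9, 10, 11}
Step 12: union(13, 6) -> merged; set of 13 now {6, 13}
Step 13: union(6, 12) -> merged; set of 6 now {6, 12, 13}
Step 14: find(8) -> no change; set of 8 is {8}
Step 15: union(8, 3) -> merged; set of 8 now {3, 8}
Step 16: union(3, 4) -> merged; set of 3 now {3, 4, 8}
Step 17: union(0, 12) -> merged; set of 0 now {0, 1, 5, 6, 7, 9, 10, 11, 12, 13}
Step 18: union(10, 2) -> merged; set of 10 now {0, 1, 2, 5, 6, 7, 9, 10, 11, 12, 13}
Component of 6: {0, 1, 2, 5, 6, 7, 9, 10, 11, 12, 13}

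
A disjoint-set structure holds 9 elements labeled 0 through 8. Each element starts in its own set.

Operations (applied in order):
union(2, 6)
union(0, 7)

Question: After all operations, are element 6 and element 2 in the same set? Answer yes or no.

Answer: yes

Derivation:
Step 1: union(2, 6) -> merged; set of 2 now {2, 6}
Step 2: union(0, 7) -> merged; set of 0 now {0, 7}
Set of 6: {2, 6}; 2 is a member.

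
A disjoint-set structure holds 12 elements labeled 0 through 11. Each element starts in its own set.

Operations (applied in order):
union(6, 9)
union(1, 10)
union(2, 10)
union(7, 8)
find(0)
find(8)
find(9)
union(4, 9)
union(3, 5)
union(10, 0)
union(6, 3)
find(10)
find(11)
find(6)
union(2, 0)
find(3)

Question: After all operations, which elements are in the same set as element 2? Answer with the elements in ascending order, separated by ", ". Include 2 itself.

Step 1: union(6, 9) -> merged; set of 6 now {6, 9}
Step 2: union(1, 10) -> merged; set of 1 now {1, 10}
Step 3: union(2, 10) -> merged; set of 2 now {1, 2, 10}
Step 4: union(7, 8) -> merged; set of 7 now {7, 8}
Step 5: find(0) -> no change; set of 0 is {0}
Step 6: find(8) -> no change; set of 8 is {7, 8}
Step 7: find(9) -> no change; set of 9 is {6, 9}
Step 8: union(4, 9) -> merged; set of 4 now {4, 6, 9}
Step 9: union(3, 5) -> merged; set of 3 now {3, 5}
Step 10: union(10, 0) -> merged; set of 10 now {0, 1, 2, 10}
Step 11: union(6, 3) -> merged; set of 6 now {3, 4, 5, 6, 9}
Step 12: find(10) -> no change; set of 10 is {0, 1, 2, 10}
Step 13: find(11) -> no change; set of 11 is {11}
Step 14: find(6) -> no change; set of 6 is {3, 4, 5, 6, 9}
Step 15: union(2, 0) -> already same set; set of 2 now {0, 1, 2, 10}
Step 16: find(3) -> no change; set of 3 is {3, 4, 5, 6, 9}
Component of 2: {0, 1, 2, 10}

Answer: 0, 1, 2, 10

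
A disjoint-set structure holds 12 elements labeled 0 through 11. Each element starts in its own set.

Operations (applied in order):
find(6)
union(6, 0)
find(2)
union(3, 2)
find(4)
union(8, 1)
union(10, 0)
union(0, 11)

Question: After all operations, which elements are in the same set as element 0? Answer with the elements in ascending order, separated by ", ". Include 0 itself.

Answer: 0, 6, 10, 11

Derivation:
Step 1: find(6) -> no change; set of 6 is {6}
Step 2: union(6, 0) -> merged; set of 6 now {0, 6}
Step 3: find(2) -> no change; set of 2 is {2}
Step 4: union(3, 2) -> merged; set of 3 now {2, 3}
Step 5: find(4) -> no change; set of 4 is {4}
Step 6: union(8, 1) -> merged; set of 8 now {1, 8}
Step 7: union(10, 0) -> merged; set of 10 now {0, 6, 10}
Step 8: union(0, 11) -> merged; set of 0 now {0, 6, 10, 11}
Component of 0: {0, 6, 10, 11}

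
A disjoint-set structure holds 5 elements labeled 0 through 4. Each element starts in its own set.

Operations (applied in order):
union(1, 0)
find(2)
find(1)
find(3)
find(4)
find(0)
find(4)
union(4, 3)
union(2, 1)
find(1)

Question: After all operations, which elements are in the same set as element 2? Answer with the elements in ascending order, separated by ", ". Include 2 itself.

Answer: 0, 1, 2

Derivation:
Step 1: union(1, 0) -> merged; set of 1 now {0, 1}
Step 2: find(2) -> no change; set of 2 is {2}
Step 3: find(1) -> no change; set of 1 is {0, 1}
Step 4: find(3) -> no change; set of 3 is {3}
Step 5: find(4) -> no change; set of 4 is {4}
Step 6: find(0) -> no change; set of 0 is {0, 1}
Step 7: find(4) -> no change; set of 4 is {4}
Step 8: union(4, 3) -> merged; set of 4 now {3, 4}
Step 9: union(2, 1) -> merged; set of 2 now {0, 1, 2}
Step 10: find(1) -> no change; set of 1 is {0, 1, 2}
Component of 2: {0, 1, 2}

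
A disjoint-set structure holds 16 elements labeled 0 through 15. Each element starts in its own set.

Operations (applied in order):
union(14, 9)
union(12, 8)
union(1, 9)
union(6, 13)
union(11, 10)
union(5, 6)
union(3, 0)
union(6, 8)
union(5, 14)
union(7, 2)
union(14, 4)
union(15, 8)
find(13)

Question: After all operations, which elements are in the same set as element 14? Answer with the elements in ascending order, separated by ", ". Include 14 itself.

Answer: 1, 4, 5, 6, 8, 9, 12, 13, 14, 15

Derivation:
Step 1: union(14, 9) -> merged; set of 14 now {9, 14}
Step 2: union(12, 8) -> merged; set of 12 now {8, 12}
Step 3: union(1, 9) -> merged; set of 1 now {1, 9, 14}
Step 4: union(6, 13) -> merged; set of 6 now {6, 13}
Step 5: union(11, 10) -> merged; set of 11 now {10, 11}
Step 6: union(5, 6) -> merged; set of 5 now {5, 6, 13}
Step 7: union(3, 0) -> merged; set of 3 now {0, 3}
Step 8: union(6, 8) -> merged; set of 6 now {5, 6, 8, 12, 13}
Step 9: union(5, 14) -> merged; set of 5 now {1, 5, 6, 8, 9, 12, 13, 14}
Step 10: union(7, 2) -> merged; set of 7 now {2, 7}
Step 11: union(14, 4) -> merged; set of 14 now {1, 4, 5, 6, 8, 9, 12, 13, 14}
Step 12: union(15, 8) -> merged; set of 15 now {1, 4, 5, 6, 8, 9, 12, 13, 14, 15}
Step 13: find(13) -> no change; set of 13 is {1, 4, 5, 6, 8, 9, 12, 13, 14, 15}
Component of 14: {1, 4, 5, 6, 8, 9, 12, 13, 14, 15}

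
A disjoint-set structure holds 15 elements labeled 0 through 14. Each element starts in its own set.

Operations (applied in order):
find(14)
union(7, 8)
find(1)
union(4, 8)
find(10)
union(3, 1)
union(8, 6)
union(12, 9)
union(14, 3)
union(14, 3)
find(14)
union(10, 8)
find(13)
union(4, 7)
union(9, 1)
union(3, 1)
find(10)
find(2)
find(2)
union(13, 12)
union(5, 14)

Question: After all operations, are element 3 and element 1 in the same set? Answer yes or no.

Answer: yes

Derivation:
Step 1: find(14) -> no change; set of 14 is {14}
Step 2: union(7, 8) -> merged; set of 7 now {7, 8}
Step 3: find(1) -> no change; set of 1 is {1}
Step 4: union(4, 8) -> merged; set of 4 now {4, 7, 8}
Step 5: find(10) -> no change; set of 10 is {10}
Step 6: union(3, 1) -> merged; set of 3 now {1, 3}
Step 7: union(8, 6) -> merged; set of 8 now {4, 6, 7, 8}
Step 8: union(12, 9) -> merged; set of 12 now {9, 12}
Step 9: union(14, 3) -> merged; set of 14 now {1, 3, 14}
Step 10: union(14, 3) -> already same set; set of 14 now {1, 3, 14}
Step 11: find(14) -> no change; set of 14 is {1, 3, 14}
Step 12: union(10, 8) -> merged; set of 10 now {4, 6, 7, 8, 10}
Step 13: find(13) -> no change; set of 13 is {13}
Step 14: union(4, 7) -> already same set; set of 4 now {4, 6, 7, 8, 10}
Step 15: union(9, 1) -> merged; set of 9 now {1, 3, 9, 12, 14}
Step 16: union(3, 1) -> already same set; set of 3 now {1, 3, 9, 12, 14}
Step 17: find(10) -> no change; set of 10 is {4, 6, 7, 8, 10}
Step 18: find(2) -> no change; set of 2 is {2}
Step 19: find(2) -> no change; set of 2 is {2}
Step 20: union(13, 12) -> merged; set of 13 now {1, 3, 9, 12, 13, 14}
Step 21: union(5, 14) -> merged; set of 5 now {1, 3, 5, 9, 12, 13, 14}
Set of 3: {1, 3, 5, 9, 12, 13, 14}; 1 is a member.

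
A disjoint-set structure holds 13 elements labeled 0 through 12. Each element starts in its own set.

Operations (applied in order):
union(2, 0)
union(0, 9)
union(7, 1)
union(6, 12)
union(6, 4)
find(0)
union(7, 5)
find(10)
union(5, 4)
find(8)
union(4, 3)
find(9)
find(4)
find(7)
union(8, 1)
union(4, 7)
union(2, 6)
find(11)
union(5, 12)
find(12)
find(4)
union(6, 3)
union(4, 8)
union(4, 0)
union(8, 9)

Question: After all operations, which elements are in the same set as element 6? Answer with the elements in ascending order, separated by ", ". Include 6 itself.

Step 1: union(2, 0) -> merged; set of 2 now {0, 2}
Step 2: union(0, 9) -> merged; set of 0 now {0, 2, 9}
Step 3: union(7, 1) -> merged; set of 7 now {1, 7}
Step 4: union(6, 12) -> merged; set of 6 now {6, 12}
Step 5: union(6, 4) -> merged; set of 6 now {4, 6, 12}
Step 6: find(0) -> no change; set of 0 is {0, 2, 9}
Step 7: union(7, 5) -> merged; set of 7 now {1, 5, 7}
Step 8: find(10) -> no change; set of 10 is {10}
Step 9: union(5, 4) -> merged; set of 5 now {1, 4, 5, 6, 7, 12}
Step 10: find(8) -> no change; set of 8 is {8}
Step 11: union(4, 3) -> merged; set of 4 now {1, 3, 4, 5, 6, 7, 12}
Step 12: find(9) -> no change; set of 9 is {0, 2, 9}
Step 13: find(4) -> no change; set of 4 is {1, 3, 4, 5, 6, 7, 12}
Step 14: find(7) -> no change; set of 7 is {1, 3, 4, 5, 6, 7, 12}
Step 15: union(8, 1) -> merged; set of 8 now {1, 3, 4, 5, 6, 7, 8, 12}
Step 16: union(4, 7) -> already same set; set of 4 now {1, 3, 4, 5, 6, 7, 8, 12}
Step 17: union(2, 6) -> merged; set of 2 now {0, 1, 2, 3, 4, 5, 6, 7, 8, 9, 12}
Step 18: find(11) -> no change; set of 11 is {11}
Step 19: union(5, 12) -> already same set; set of 5 now {0, 1, 2, 3, 4, 5, 6, 7, 8, 9, 12}
Step 20: find(12) -> no change; set of 12 is {0, 1, 2, 3, 4, 5, 6, 7, 8, 9, 12}
Step 21: find(4) -> no change; set of 4 is {0, 1, 2, 3, 4, 5, 6, 7, 8, 9, 12}
Step 22: union(6, 3) -> already same set; set of 6 now {0, 1, 2, 3, 4, 5, 6, 7, 8, 9, 12}
Step 23: union(4, 8) -> already same set; set of 4 now {0, 1, 2, 3, 4, 5, 6, 7, 8, 9, 12}
Step 24: union(4, 0) -> already same set; set of 4 now {0, 1, 2, 3, 4, 5, 6, 7, 8, 9, 12}
Step 25: union(8, 9) -> already same set; set of 8 now {0, 1, 2, 3, 4, 5, 6, 7, 8, 9, 12}
Component of 6: {0, 1, 2, 3, 4, 5, 6, 7, 8, 9, 12}

Answer: 0, 1, 2, 3, 4, 5, 6, 7, 8, 9, 12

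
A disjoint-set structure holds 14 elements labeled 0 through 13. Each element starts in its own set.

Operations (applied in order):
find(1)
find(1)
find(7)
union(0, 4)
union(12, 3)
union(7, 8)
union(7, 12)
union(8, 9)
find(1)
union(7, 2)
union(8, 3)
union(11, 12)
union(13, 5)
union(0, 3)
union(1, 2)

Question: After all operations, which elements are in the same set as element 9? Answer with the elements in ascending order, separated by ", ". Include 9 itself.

Answer: 0, 1, 2, 3, 4, 7, 8, 9, 11, 12

Derivation:
Step 1: find(1) -> no change; set of 1 is {1}
Step 2: find(1) -> no change; set of 1 is {1}
Step 3: find(7) -> no change; set of 7 is {7}
Step 4: union(0, 4) -> merged; set of 0 now {0, 4}
Step 5: union(12, 3) -> merged; set of 12 now {3, 12}
Step 6: union(7, 8) -> merged; set of 7 now {7, 8}
Step 7: union(7, 12) -> merged; set of 7 now {3, 7, 8, 12}
Step 8: union(8, 9) -> merged; set of 8 now {3, 7, 8, 9, 12}
Step 9: find(1) -> no change; set of 1 is {1}
Step 10: union(7, 2) -> merged; set of 7 now {2, 3, 7, 8, 9, 12}
Step 11: union(8, 3) -> already same set; set of 8 now {2, 3, 7, 8, 9, 12}
Step 12: union(11, 12) -> merged; set of 11 now {2, 3, 7, 8, 9, 11, 12}
Step 13: union(13, 5) -> merged; set of 13 now {5, 13}
Step 14: union(0, 3) -> merged; set of 0 now {0, 2, 3, 4, 7, 8, 9, 11, 12}
Step 15: union(1, 2) -> merged; set of 1 now {0, 1, 2, 3, 4, 7, 8, 9, 11, 12}
Component of 9: {0, 1, 2, 3, 4, 7, 8, 9, 11, 12}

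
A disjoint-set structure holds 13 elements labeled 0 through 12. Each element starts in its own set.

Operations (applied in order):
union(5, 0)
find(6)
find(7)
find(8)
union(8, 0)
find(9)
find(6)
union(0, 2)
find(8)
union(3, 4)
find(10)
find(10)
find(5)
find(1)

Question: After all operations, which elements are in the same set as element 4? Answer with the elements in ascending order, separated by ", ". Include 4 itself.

Answer: 3, 4

Derivation:
Step 1: union(5, 0) -> merged; set of 5 now {0, 5}
Step 2: find(6) -> no change; set of 6 is {6}
Step 3: find(7) -> no change; set of 7 is {7}
Step 4: find(8) -> no change; set of 8 is {8}
Step 5: union(8, 0) -> merged; set of 8 now {0, 5, 8}
Step 6: find(9) -> no change; set of 9 is {9}
Step 7: find(6) -> no change; set of 6 is {6}
Step 8: union(0, 2) -> merged; set of 0 now {0, 2, 5, 8}
Step 9: find(8) -> no change; set of 8 is {0, 2, 5, 8}
Step 10: union(3, 4) -> merged; set of 3 now {3, 4}
Step 11: find(10) -> no change; set of 10 is {10}
Step 12: find(10) -> no change; set of 10 is {10}
Step 13: find(5) -> no change; set of 5 is {0, 2, 5, 8}
Step 14: find(1) -> no change; set of 1 is {1}
Component of 4: {3, 4}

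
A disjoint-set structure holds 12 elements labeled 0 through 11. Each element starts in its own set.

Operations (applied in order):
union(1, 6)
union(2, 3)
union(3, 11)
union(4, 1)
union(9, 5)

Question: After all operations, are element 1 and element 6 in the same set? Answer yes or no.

Step 1: union(1, 6) -> merged; set of 1 now {1, 6}
Step 2: union(2, 3) -> merged; set of 2 now {2, 3}
Step 3: union(3, 11) -> merged; set of 3 now {2, 3, 11}
Step 4: union(4, 1) -> merged; set of 4 now {1, 4, 6}
Step 5: union(9, 5) -> merged; set of 9 now {5, 9}
Set of 1: {1, 4, 6}; 6 is a member.

Answer: yes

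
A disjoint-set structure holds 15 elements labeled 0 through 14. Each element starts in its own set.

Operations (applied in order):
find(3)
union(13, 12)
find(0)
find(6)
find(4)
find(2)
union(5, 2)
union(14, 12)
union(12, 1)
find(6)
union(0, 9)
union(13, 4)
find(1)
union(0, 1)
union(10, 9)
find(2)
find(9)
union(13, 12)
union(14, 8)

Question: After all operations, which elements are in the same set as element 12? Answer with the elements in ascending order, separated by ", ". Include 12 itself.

Answer: 0, 1, 4, 8, 9, 10, 12, 13, 14

Derivation:
Step 1: find(3) -> no change; set of 3 is {3}
Step 2: union(13, 12) -> merged; set of 13 now {12, 13}
Step 3: find(0) -> no change; set of 0 is {0}
Step 4: find(6) -> no change; set of 6 is {6}
Step 5: find(4) -> no change; set of 4 is {4}
Step 6: find(2) -> no change; set of 2 is {2}
Step 7: union(5, 2) -> merged; set of 5 now {2, 5}
Step 8: union(14, 12) -> merged; set of 14 now {12, 13, 14}
Step 9: union(12, 1) -> merged; set of 12 now {1, 12, 13, 14}
Step 10: find(6) -> no change; set of 6 is {6}
Step 11: union(0, 9) -> merged; set of 0 now {0, 9}
Step 12: union(13, 4) -> merged; set of 13 now {1, 4, 12, 13, 14}
Step 13: find(1) -> no change; set of 1 is {1, 4, 12, 13, 14}
Step 14: union(0, 1) -> merged; set of 0 now {0, 1, 4, 9, 12, 13, 14}
Step 15: union(10, 9) -> merged; set of 10 now {0, 1, 4, 9, 10, 12, 13, 14}
Step 16: find(2) -> no change; set of 2 is {2, 5}
Step 17: find(9) -> no change; set of 9 is {0, 1, 4, 9, 10, 12, 13, 14}
Step 18: union(13, 12) -> already same set; set of 13 now {0, 1, 4, 9, 10, 12, 13, 14}
Step 19: union(14, 8) -> merged; set of 14 now {0, 1, 4, 8, 9, 10, 12, 13, 14}
Component of 12: {0, 1, 4, 8, 9, 10, 12, 13, 14}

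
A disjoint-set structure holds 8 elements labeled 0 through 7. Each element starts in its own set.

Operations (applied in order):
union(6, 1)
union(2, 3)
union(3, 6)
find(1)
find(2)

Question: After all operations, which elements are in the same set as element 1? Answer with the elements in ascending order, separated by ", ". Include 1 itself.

Step 1: union(6, 1) -> merged; set of 6 now {1, 6}
Step 2: union(2, 3) -> merged; set of 2 now {2, 3}
Step 3: union(3, 6) -> merged; set of 3 now {1, 2, 3, 6}
Step 4: find(1) -> no change; set of 1 is {1, 2, 3, 6}
Step 5: find(2) -> no change; set of 2 is {1, 2, 3, 6}
Component of 1: {1, 2, 3, 6}

Answer: 1, 2, 3, 6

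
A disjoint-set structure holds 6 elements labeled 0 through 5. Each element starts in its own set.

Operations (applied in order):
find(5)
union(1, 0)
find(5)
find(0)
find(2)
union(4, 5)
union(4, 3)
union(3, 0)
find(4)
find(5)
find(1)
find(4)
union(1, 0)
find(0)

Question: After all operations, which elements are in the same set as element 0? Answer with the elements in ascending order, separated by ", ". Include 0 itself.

Step 1: find(5) -> no change; set of 5 is {5}
Step 2: union(1, 0) -> merged; set of 1 now {0, 1}
Step 3: find(5) -> no change; set of 5 is {5}
Step 4: find(0) -> no change; set of 0 is {0, 1}
Step 5: find(2) -> no change; set of 2 is {2}
Step 6: union(4, 5) -> merged; set of 4 now {4, 5}
Step 7: union(4, 3) -> merged; set of 4 now {3, 4, 5}
Step 8: union(3, 0) -> merged; set of 3 now {0, 1, 3, 4, 5}
Step 9: find(4) -> no change; set of 4 is {0, 1, 3, 4, 5}
Step 10: find(5) -> no change; set of 5 is {0, 1, 3, 4, 5}
Step 11: find(1) -> no change; set of 1 is {0, 1, 3, 4, 5}
Step 12: find(4) -> no change; set of 4 is {0, 1, 3, 4, 5}
Step 13: union(1, 0) -> already same set; set of 1 now {0, 1, 3, 4, 5}
Step 14: find(0) -> no change; set of 0 is {0, 1, 3, 4, 5}
Component of 0: {0, 1, 3, 4, 5}

Answer: 0, 1, 3, 4, 5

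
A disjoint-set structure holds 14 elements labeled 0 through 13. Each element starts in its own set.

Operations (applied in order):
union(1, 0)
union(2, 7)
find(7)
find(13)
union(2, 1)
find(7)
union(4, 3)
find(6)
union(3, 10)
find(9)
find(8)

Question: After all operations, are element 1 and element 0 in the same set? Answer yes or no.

Step 1: union(1, 0) -> merged; set of 1 now {0, 1}
Step 2: union(2, 7) -> merged; set of 2 now {2, 7}
Step 3: find(7) -> no change; set of 7 is {2, 7}
Step 4: find(13) -> no change; set of 13 is {13}
Step 5: union(2, 1) -> merged; set of 2 now {0, 1, 2, 7}
Step 6: find(7) -> no change; set of 7 is {0, 1, 2, 7}
Step 7: union(4, 3) -> merged; set of 4 now {3, 4}
Step 8: find(6) -> no change; set of 6 is {6}
Step 9: union(3, 10) -> merged; set of 3 now {3, 4, 10}
Step 10: find(9) -> no change; set of 9 is {9}
Step 11: find(8) -> no change; set of 8 is {8}
Set of 1: {0, 1, 2, 7}; 0 is a member.

Answer: yes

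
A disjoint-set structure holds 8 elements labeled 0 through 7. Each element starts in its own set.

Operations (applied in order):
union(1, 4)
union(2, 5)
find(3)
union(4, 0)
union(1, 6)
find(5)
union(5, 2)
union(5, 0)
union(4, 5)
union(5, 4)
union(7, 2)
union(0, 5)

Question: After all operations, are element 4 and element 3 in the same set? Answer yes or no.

Step 1: union(1, 4) -> merged; set of 1 now {1, 4}
Step 2: union(2, 5) -> merged; set of 2 now {2, 5}
Step 3: find(3) -> no change; set of 3 is {3}
Step 4: union(4, 0) -> merged; set of 4 now {0, 1, 4}
Step 5: union(1, 6) -> merged; set of 1 now {0, 1, 4, 6}
Step 6: find(5) -> no change; set of 5 is {2, 5}
Step 7: union(5, 2) -> already same set; set of 5 now {2, 5}
Step 8: union(5, 0) -> merged; set of 5 now {0, 1, 2, 4, 5, 6}
Step 9: union(4, 5) -> already same set; set of 4 now {0, 1, 2, 4, 5, 6}
Step 10: union(5, 4) -> already same set; set of 5 now {0, 1, 2, 4, 5, 6}
Step 11: union(7, 2) -> merged; set of 7 now {0, 1, 2, 4, 5, 6, 7}
Step 12: union(0, 5) -> already same set; set of 0 now {0, 1, 2, 4, 5, 6, 7}
Set of 4: {0, 1, 2, 4, 5, 6, 7}; 3 is not a member.

Answer: no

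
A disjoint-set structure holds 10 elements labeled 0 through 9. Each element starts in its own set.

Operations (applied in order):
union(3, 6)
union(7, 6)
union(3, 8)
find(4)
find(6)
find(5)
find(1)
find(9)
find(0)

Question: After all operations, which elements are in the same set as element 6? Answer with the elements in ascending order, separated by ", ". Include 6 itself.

Answer: 3, 6, 7, 8

Derivation:
Step 1: union(3, 6) -> merged; set of 3 now {3, 6}
Step 2: union(7, 6) -> merged; set of 7 now {3, 6, 7}
Step 3: union(3, 8) -> merged; set of 3 now {3, 6, 7, 8}
Step 4: find(4) -> no change; set of 4 is {4}
Step 5: find(6) -> no change; set of 6 is {3, 6, 7, 8}
Step 6: find(5) -> no change; set of 5 is {5}
Step 7: find(1) -> no change; set of 1 is {1}
Step 8: find(9) -> no change; set of 9 is {9}
Step 9: find(0) -> no change; set of 0 is {0}
Component of 6: {3, 6, 7, 8}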